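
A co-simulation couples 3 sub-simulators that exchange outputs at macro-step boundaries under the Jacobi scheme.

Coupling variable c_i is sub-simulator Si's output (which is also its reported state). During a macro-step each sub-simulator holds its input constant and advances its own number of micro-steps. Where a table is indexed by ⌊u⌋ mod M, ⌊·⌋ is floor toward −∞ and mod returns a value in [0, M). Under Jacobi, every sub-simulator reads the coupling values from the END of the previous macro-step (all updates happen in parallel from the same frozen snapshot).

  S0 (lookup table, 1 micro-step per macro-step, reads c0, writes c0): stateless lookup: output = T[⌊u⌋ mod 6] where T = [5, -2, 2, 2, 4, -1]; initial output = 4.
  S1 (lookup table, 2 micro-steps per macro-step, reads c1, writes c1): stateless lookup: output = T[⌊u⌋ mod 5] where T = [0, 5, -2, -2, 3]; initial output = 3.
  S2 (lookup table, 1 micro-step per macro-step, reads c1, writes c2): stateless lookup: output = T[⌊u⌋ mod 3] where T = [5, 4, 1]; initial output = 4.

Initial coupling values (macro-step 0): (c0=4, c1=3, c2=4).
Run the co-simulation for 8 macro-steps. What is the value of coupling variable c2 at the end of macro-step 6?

macro 1: S0 reads c0=4 → after 1×micro: 4; S1 reads c1=3 → after 2×micro: -2; S2 reads c1=3 → after 1×micro: 5 ⇒ (c0=4, c1=-2, c2=5)
macro 2: S0 reads c0=4 → after 1×micro: 4; S1 reads c1=-2 → after 2×micro: -2; S2 reads c1=-2 → after 1×micro: 4 ⇒ (c0=4, c1=-2, c2=4)
macro 3: S0 reads c0=4 → after 1×micro: 4; S1 reads c1=-2 → after 2×micro: -2; S2 reads c1=-2 → after 1×micro: 4 ⇒ (c0=4, c1=-2, c2=4)
macro 4: S0 reads c0=4 → after 1×micro: 4; S1 reads c1=-2 → after 2×micro: -2; S2 reads c1=-2 → after 1×micro: 4 ⇒ (c0=4, c1=-2, c2=4)
macro 5: S0 reads c0=4 → after 1×micro: 4; S1 reads c1=-2 → after 2×micro: -2; S2 reads c1=-2 → after 1×micro: 4 ⇒ (c0=4, c1=-2, c2=4)
macro 6: S0 reads c0=4 → after 1×micro: 4; S1 reads c1=-2 → after 2×micro: -2; S2 reads c1=-2 → after 1×micro: 4 ⇒ (c0=4, c1=-2, c2=4)
macro 7: S0 reads c0=4 → after 1×micro: 4; S1 reads c1=-2 → after 2×micro: -2; S2 reads c1=-2 → after 1×micro: 4 ⇒ (c0=4, c1=-2, c2=4)
macro 8: S0 reads c0=4 → after 1×micro: 4; S1 reads c1=-2 → after 2×micro: -2; S2 reads c1=-2 → after 1×micro: 4 ⇒ (c0=4, c1=-2, c2=4)

c2 at macro-step 6 = 4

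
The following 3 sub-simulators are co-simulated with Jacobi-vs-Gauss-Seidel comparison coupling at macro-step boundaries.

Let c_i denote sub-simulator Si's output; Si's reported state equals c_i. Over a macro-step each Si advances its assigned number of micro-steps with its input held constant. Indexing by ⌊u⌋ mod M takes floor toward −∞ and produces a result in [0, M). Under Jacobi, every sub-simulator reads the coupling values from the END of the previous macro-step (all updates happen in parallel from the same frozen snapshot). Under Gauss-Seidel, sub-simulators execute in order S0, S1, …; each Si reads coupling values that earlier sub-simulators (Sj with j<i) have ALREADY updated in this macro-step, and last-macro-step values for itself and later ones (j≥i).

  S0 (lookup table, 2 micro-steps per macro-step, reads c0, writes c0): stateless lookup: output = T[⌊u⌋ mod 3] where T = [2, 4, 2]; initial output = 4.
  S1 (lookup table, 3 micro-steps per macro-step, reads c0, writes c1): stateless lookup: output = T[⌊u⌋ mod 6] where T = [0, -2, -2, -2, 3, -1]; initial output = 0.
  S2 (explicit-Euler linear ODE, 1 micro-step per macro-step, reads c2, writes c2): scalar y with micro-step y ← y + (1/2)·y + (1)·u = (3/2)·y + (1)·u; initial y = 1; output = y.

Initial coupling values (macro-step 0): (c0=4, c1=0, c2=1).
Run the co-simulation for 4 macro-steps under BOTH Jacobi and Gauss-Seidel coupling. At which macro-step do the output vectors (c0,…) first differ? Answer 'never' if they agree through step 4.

first divergence at macro-step: never

[Jacobi] macro 1: S0 reads c0=4 → after 2×micro: 4; S1 reads c0=4 → after 3×micro: 3; S2 reads c2=1 → after 1×micro: 5/2 ⇒ (c0=4, c1=3, c2=5/2)
[Jacobi] macro 2: S0 reads c0=4 → after 2×micro: 4; S1 reads c0=4 → after 3×micro: 3; S2 reads c2=5/2 → after 1×micro: 25/4 ⇒ (c0=4, c1=3, c2=25/4)
[Jacobi] macro 3: S0 reads c0=4 → after 2×micro: 4; S1 reads c0=4 → after 3×micro: 3; S2 reads c2=25/4 → after 1×micro: 125/8 ⇒ (c0=4, c1=3, c2=125/8)
[Jacobi] macro 4: S0 reads c0=4 → after 2×micro: 4; S1 reads c0=4 → after 3×micro: 3; S2 reads c2=125/8 → after 1×micro: 625/16 ⇒ (c0=4, c1=3, c2=625/16)
[Gauss-Seidel] macro 1: S0 reads c0=4 → after 2×micro: 4; S1 reads c0=4 → after 3×micro: 3; S2 reads c2=1 → after 1×micro: 5/2 ⇒ (c0=4, c1=3, c2=5/2)
[Gauss-Seidel] macro 2: S0 reads c0=4 → after 2×micro: 4; S1 reads c0=4 → after 3×micro: 3; S2 reads c2=5/2 → after 1×micro: 25/4 ⇒ (c0=4, c1=3, c2=25/4)
[Gauss-Seidel] macro 3: S0 reads c0=4 → after 2×micro: 4; S1 reads c0=4 → after 3×micro: 3; S2 reads c2=25/4 → after 1×micro: 125/8 ⇒ (c0=4, c1=3, c2=125/8)
[Gauss-Seidel] macro 4: S0 reads c0=4 → after 2×micro: 4; S1 reads c0=4 → after 3×micro: 3; S2 reads c2=125/8 → after 1×micro: 625/16 ⇒ (c0=4, c1=3, c2=625/16)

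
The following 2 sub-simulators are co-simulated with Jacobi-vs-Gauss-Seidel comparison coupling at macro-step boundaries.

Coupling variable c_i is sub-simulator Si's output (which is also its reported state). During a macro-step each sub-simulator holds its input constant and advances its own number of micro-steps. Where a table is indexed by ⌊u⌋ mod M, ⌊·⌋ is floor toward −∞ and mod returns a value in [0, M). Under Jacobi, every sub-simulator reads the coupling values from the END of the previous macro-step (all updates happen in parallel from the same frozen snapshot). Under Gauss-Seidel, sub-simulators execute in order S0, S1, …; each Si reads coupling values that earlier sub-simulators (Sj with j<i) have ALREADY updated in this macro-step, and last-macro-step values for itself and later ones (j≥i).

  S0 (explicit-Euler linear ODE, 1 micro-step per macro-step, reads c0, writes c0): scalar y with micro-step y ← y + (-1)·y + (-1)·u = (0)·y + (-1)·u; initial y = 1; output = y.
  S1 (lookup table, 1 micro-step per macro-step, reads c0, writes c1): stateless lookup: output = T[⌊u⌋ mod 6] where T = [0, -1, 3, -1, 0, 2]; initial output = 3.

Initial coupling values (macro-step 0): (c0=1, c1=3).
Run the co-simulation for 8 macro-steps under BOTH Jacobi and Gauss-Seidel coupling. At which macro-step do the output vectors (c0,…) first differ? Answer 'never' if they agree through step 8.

[Jacobi] macro 1: S0 reads c0=1 → after 1×micro: -1; S1 reads c0=1 → after 1×micro: -1 ⇒ (c0=-1, c1=-1)
[Jacobi] macro 2: S0 reads c0=-1 → after 1×micro: 1; S1 reads c0=-1 → after 1×micro: 2 ⇒ (c0=1, c1=2)
[Jacobi] macro 3: S0 reads c0=1 → after 1×micro: -1; S1 reads c0=1 → after 1×micro: -1 ⇒ (c0=-1, c1=-1)
[Jacobi] macro 4: S0 reads c0=-1 → after 1×micro: 1; S1 reads c0=-1 → after 1×micro: 2 ⇒ (c0=1, c1=2)
[Jacobi] macro 5: S0 reads c0=1 → after 1×micro: -1; S1 reads c0=1 → after 1×micro: -1 ⇒ (c0=-1, c1=-1)
[Jacobi] macro 6: S0 reads c0=-1 → after 1×micro: 1; S1 reads c0=-1 → after 1×micro: 2 ⇒ (c0=1, c1=2)
[Jacobi] macro 7: S0 reads c0=1 → after 1×micro: -1; S1 reads c0=1 → after 1×micro: -1 ⇒ (c0=-1, c1=-1)
[Jacobi] macro 8: S0 reads c0=-1 → after 1×micro: 1; S1 reads c0=-1 → after 1×micro: 2 ⇒ (c0=1, c1=2)
[Gauss-Seidel] macro 1: S0 reads c0=1 → after 1×micro: -1; S1 reads c0=-1 → after 1×micro: 2 ⇒ (c0=-1, c1=2)
[Gauss-Seidel] macro 2: S0 reads c0=-1 → after 1×micro: 1; S1 reads c0=1 → after 1×micro: -1 ⇒ (c0=1, c1=-1)
[Gauss-Seidel] macro 3: S0 reads c0=1 → after 1×micro: -1; S1 reads c0=-1 → after 1×micro: 2 ⇒ (c0=-1, c1=2)
[Gauss-Seidel] macro 4: S0 reads c0=-1 → after 1×micro: 1; S1 reads c0=1 → after 1×micro: -1 ⇒ (c0=1, c1=-1)
[Gauss-Seidel] macro 5: S0 reads c0=1 → after 1×micro: -1; S1 reads c0=-1 → after 1×micro: 2 ⇒ (c0=-1, c1=2)
[Gauss-Seidel] macro 6: S0 reads c0=-1 → after 1×micro: 1; S1 reads c0=1 → after 1×micro: -1 ⇒ (c0=1, c1=-1)
[Gauss-Seidel] macro 7: S0 reads c0=1 → after 1×micro: -1; S1 reads c0=-1 → after 1×micro: 2 ⇒ (c0=-1, c1=2)
[Gauss-Seidel] macro 8: S0 reads c0=-1 → after 1×micro: 1; S1 reads c0=1 → after 1×micro: -1 ⇒ (c0=1, c1=-1)

first divergence at macro-step: 1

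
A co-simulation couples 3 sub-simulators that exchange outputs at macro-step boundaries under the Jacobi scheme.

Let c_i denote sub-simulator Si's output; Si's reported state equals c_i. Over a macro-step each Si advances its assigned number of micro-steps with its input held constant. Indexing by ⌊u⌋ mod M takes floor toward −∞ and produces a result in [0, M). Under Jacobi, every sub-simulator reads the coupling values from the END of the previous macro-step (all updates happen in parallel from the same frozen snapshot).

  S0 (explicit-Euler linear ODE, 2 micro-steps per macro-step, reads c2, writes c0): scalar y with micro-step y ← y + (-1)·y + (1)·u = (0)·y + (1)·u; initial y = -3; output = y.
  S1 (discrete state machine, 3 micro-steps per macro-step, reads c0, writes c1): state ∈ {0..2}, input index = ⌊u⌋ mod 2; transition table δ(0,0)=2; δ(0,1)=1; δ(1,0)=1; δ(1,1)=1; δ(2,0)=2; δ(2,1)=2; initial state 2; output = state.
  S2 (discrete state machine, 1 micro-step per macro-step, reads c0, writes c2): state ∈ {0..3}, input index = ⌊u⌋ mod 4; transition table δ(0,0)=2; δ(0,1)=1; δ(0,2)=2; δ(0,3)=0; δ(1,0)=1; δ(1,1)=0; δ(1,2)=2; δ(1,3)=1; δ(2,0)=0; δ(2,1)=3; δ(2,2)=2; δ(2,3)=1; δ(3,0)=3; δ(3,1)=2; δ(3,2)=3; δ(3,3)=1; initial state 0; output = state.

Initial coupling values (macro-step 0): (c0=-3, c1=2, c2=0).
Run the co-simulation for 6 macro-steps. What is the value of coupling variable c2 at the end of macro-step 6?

c2 at macro-step 6 = 0

macro 1: S0 reads c2=0 → after 2×micro: 0; S1 reads c0=-3 → after 3×micro: 2; S2 reads c0=-3 → after 1×micro: 1 ⇒ (c0=0, c1=2, c2=1)
macro 2: S0 reads c2=1 → after 2×micro: 1; S1 reads c0=0 → after 3×micro: 2; S2 reads c0=0 → after 1×micro: 1 ⇒ (c0=1, c1=2, c2=1)
macro 3: S0 reads c2=1 → after 2×micro: 1; S1 reads c0=1 → after 3×micro: 2; S2 reads c0=1 → after 1×micro: 0 ⇒ (c0=1, c1=2, c2=0)
macro 4: S0 reads c2=0 → after 2×micro: 0; S1 reads c0=1 → after 3×micro: 2; S2 reads c0=1 → after 1×micro: 1 ⇒ (c0=0, c1=2, c2=1)
macro 5: S0 reads c2=1 → after 2×micro: 1; S1 reads c0=0 → after 3×micro: 2; S2 reads c0=0 → after 1×micro: 1 ⇒ (c0=1, c1=2, c2=1)
macro 6: S0 reads c2=1 → after 2×micro: 1; S1 reads c0=1 → after 3×micro: 2; S2 reads c0=1 → after 1×micro: 0 ⇒ (c0=1, c1=2, c2=0)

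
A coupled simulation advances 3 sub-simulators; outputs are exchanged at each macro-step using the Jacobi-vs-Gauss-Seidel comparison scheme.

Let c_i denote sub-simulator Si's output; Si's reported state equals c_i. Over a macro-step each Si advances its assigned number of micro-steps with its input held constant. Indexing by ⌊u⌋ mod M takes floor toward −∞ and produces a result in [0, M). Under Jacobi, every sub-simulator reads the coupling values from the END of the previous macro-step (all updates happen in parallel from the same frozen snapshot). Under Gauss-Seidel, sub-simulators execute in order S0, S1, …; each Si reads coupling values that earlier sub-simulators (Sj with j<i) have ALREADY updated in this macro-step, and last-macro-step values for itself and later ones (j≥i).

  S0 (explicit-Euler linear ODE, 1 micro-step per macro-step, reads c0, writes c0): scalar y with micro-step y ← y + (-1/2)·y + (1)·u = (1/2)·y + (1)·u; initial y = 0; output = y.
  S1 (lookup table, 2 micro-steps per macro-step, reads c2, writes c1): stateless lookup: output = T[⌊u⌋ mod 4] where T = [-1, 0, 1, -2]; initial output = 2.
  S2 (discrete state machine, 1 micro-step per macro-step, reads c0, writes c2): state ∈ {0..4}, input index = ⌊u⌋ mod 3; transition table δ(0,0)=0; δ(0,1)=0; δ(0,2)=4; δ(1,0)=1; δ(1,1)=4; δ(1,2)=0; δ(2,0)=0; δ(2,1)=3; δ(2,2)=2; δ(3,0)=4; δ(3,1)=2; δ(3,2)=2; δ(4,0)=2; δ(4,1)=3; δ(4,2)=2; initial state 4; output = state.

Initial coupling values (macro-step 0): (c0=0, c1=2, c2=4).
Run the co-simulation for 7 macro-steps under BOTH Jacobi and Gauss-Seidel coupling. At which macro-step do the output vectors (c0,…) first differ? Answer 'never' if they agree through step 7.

first divergence at macro-step: never

[Jacobi] macro 1: S0 reads c0=0 → after 1×micro: 0; S1 reads c2=4 → after 2×micro: -1; S2 reads c0=0 → after 1×micro: 2 ⇒ (c0=0, c1=-1, c2=2)
[Jacobi] macro 2: S0 reads c0=0 → after 1×micro: 0; S1 reads c2=2 → after 2×micro: 1; S2 reads c0=0 → after 1×micro: 0 ⇒ (c0=0, c1=1, c2=0)
[Jacobi] macro 3: S0 reads c0=0 → after 1×micro: 0; S1 reads c2=0 → after 2×micro: -1; S2 reads c0=0 → after 1×micro: 0 ⇒ (c0=0, c1=-1, c2=0)
[Jacobi] macro 4: S0 reads c0=0 → after 1×micro: 0; S1 reads c2=0 → after 2×micro: -1; S2 reads c0=0 → after 1×micro: 0 ⇒ (c0=0, c1=-1, c2=0)
[Jacobi] macro 5: S0 reads c0=0 → after 1×micro: 0; S1 reads c2=0 → after 2×micro: -1; S2 reads c0=0 → after 1×micro: 0 ⇒ (c0=0, c1=-1, c2=0)
[Jacobi] macro 6: S0 reads c0=0 → after 1×micro: 0; S1 reads c2=0 → after 2×micro: -1; S2 reads c0=0 → after 1×micro: 0 ⇒ (c0=0, c1=-1, c2=0)
[Jacobi] macro 7: S0 reads c0=0 → after 1×micro: 0; S1 reads c2=0 → after 2×micro: -1; S2 reads c0=0 → after 1×micro: 0 ⇒ (c0=0, c1=-1, c2=0)
[Gauss-Seidel] macro 1: S0 reads c0=0 → after 1×micro: 0; S1 reads c2=4 → after 2×micro: -1; S2 reads c0=0 → after 1×micro: 2 ⇒ (c0=0, c1=-1, c2=2)
[Gauss-Seidel] macro 2: S0 reads c0=0 → after 1×micro: 0; S1 reads c2=2 → after 2×micro: 1; S2 reads c0=0 → after 1×micro: 0 ⇒ (c0=0, c1=1, c2=0)
[Gauss-Seidel] macro 3: S0 reads c0=0 → after 1×micro: 0; S1 reads c2=0 → after 2×micro: -1; S2 reads c0=0 → after 1×micro: 0 ⇒ (c0=0, c1=-1, c2=0)
[Gauss-Seidel] macro 4: S0 reads c0=0 → after 1×micro: 0; S1 reads c2=0 → after 2×micro: -1; S2 reads c0=0 → after 1×micro: 0 ⇒ (c0=0, c1=-1, c2=0)
[Gauss-Seidel] macro 5: S0 reads c0=0 → after 1×micro: 0; S1 reads c2=0 → after 2×micro: -1; S2 reads c0=0 → after 1×micro: 0 ⇒ (c0=0, c1=-1, c2=0)
[Gauss-Seidel] macro 6: S0 reads c0=0 → after 1×micro: 0; S1 reads c2=0 → after 2×micro: -1; S2 reads c0=0 → after 1×micro: 0 ⇒ (c0=0, c1=-1, c2=0)
[Gauss-Seidel] macro 7: S0 reads c0=0 → after 1×micro: 0; S1 reads c2=0 → after 2×micro: -1; S2 reads c0=0 → after 1×micro: 0 ⇒ (c0=0, c1=-1, c2=0)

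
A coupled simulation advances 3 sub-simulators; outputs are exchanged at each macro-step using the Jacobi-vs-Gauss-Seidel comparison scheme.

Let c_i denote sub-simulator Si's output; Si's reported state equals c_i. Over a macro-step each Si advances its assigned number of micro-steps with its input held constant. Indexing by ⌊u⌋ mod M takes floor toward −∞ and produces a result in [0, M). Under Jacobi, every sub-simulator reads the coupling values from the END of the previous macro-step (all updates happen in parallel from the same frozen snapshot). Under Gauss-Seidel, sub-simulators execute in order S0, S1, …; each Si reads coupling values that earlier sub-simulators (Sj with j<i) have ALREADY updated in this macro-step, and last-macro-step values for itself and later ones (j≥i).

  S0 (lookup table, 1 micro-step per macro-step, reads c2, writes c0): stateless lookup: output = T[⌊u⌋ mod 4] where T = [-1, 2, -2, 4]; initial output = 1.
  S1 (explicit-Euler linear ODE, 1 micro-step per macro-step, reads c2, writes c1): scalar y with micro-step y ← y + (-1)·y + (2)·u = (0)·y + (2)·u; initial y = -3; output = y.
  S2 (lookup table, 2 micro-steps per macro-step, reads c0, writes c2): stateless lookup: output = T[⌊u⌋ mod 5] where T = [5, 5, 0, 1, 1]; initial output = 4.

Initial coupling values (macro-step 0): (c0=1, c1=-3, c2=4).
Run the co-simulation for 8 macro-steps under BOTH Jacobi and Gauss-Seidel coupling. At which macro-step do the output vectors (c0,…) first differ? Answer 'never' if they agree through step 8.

first divergence at macro-step: 1

[Jacobi] macro 1: S0 reads c2=4 → after 1×micro: -1; S1 reads c2=4 → after 1×micro: 8; S2 reads c0=1 → after 2×micro: 5 ⇒ (c0=-1, c1=8, c2=5)
[Jacobi] macro 2: S0 reads c2=5 → after 1×micro: 2; S1 reads c2=5 → after 1×micro: 10; S2 reads c0=-1 → after 2×micro: 1 ⇒ (c0=2, c1=10, c2=1)
[Jacobi] macro 3: S0 reads c2=1 → after 1×micro: 2; S1 reads c2=1 → after 1×micro: 2; S2 reads c0=2 → after 2×micro: 0 ⇒ (c0=2, c1=2, c2=0)
[Jacobi] macro 4: S0 reads c2=0 → after 1×micro: -1; S1 reads c2=0 → after 1×micro: 0; S2 reads c0=2 → after 2×micro: 0 ⇒ (c0=-1, c1=0, c2=0)
[Jacobi] macro 5: S0 reads c2=0 → after 1×micro: -1; S1 reads c2=0 → after 1×micro: 0; S2 reads c0=-1 → after 2×micro: 1 ⇒ (c0=-1, c1=0, c2=1)
[Jacobi] macro 6: S0 reads c2=1 → after 1×micro: 2; S1 reads c2=1 → after 1×micro: 2; S2 reads c0=-1 → after 2×micro: 1 ⇒ (c0=2, c1=2, c2=1)
[Jacobi] macro 7: S0 reads c2=1 → after 1×micro: 2; S1 reads c2=1 → after 1×micro: 2; S2 reads c0=2 → after 2×micro: 0 ⇒ (c0=2, c1=2, c2=0)
[Jacobi] macro 8: S0 reads c2=0 → after 1×micro: -1; S1 reads c2=0 → after 1×micro: 0; S2 reads c0=2 → after 2×micro: 0 ⇒ (c0=-1, c1=0, c2=0)
[Gauss-Seidel] macro 1: S0 reads c2=4 → after 1×micro: -1; S1 reads c2=4 → after 1×micro: 8; S2 reads c0=-1 → after 2×micro: 1 ⇒ (c0=-1, c1=8, c2=1)
[Gauss-Seidel] macro 2: S0 reads c2=1 → after 1×micro: 2; S1 reads c2=1 → after 1×micro: 2; S2 reads c0=2 → after 2×micro: 0 ⇒ (c0=2, c1=2, c2=0)
[Gauss-Seidel] macro 3: S0 reads c2=0 → after 1×micro: -1; S1 reads c2=0 → after 1×micro: 0; S2 reads c0=-1 → after 2×micro: 1 ⇒ (c0=-1, c1=0, c2=1)
[Gauss-Seidel] macro 4: S0 reads c2=1 → after 1×micro: 2; S1 reads c2=1 → after 1×micro: 2; S2 reads c0=2 → after 2×micro: 0 ⇒ (c0=2, c1=2, c2=0)
[Gauss-Seidel] macro 5: S0 reads c2=0 → after 1×micro: -1; S1 reads c2=0 → after 1×micro: 0; S2 reads c0=-1 → after 2×micro: 1 ⇒ (c0=-1, c1=0, c2=1)
[Gauss-Seidel] macro 6: S0 reads c2=1 → after 1×micro: 2; S1 reads c2=1 → after 1×micro: 2; S2 reads c0=2 → after 2×micro: 0 ⇒ (c0=2, c1=2, c2=0)
[Gauss-Seidel] macro 7: S0 reads c2=0 → after 1×micro: -1; S1 reads c2=0 → after 1×micro: 0; S2 reads c0=-1 → after 2×micro: 1 ⇒ (c0=-1, c1=0, c2=1)
[Gauss-Seidel] macro 8: S0 reads c2=1 → after 1×micro: 2; S1 reads c2=1 → after 1×micro: 2; S2 reads c0=2 → after 2×micro: 0 ⇒ (c0=2, c1=2, c2=0)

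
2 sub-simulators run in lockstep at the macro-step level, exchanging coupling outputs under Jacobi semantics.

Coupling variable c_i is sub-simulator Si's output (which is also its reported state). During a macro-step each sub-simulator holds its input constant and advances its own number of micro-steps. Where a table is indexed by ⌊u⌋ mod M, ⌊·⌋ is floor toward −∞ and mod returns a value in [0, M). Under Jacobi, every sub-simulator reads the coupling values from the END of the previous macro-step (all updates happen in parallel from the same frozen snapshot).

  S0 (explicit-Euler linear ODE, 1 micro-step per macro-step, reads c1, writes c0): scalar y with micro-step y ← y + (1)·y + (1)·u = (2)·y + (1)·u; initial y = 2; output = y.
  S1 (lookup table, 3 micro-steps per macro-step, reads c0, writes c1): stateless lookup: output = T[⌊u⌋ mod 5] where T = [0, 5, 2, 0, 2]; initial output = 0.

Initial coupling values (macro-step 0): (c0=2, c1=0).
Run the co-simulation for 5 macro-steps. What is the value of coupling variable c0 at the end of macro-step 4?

macro 1: S0 reads c1=0 → after 1×micro: 4; S1 reads c0=2 → after 3×micro: 2 ⇒ (c0=4, c1=2)
macro 2: S0 reads c1=2 → after 1×micro: 10; S1 reads c0=4 → after 3×micro: 2 ⇒ (c0=10, c1=2)
macro 3: S0 reads c1=2 → after 1×micro: 22; S1 reads c0=10 → after 3×micro: 0 ⇒ (c0=22, c1=0)
macro 4: S0 reads c1=0 → after 1×micro: 44; S1 reads c0=22 → after 3×micro: 2 ⇒ (c0=44, c1=2)
macro 5: S0 reads c1=2 → after 1×micro: 90; S1 reads c0=44 → after 3×micro: 2 ⇒ (c0=90, c1=2)

c0 at macro-step 4 = 44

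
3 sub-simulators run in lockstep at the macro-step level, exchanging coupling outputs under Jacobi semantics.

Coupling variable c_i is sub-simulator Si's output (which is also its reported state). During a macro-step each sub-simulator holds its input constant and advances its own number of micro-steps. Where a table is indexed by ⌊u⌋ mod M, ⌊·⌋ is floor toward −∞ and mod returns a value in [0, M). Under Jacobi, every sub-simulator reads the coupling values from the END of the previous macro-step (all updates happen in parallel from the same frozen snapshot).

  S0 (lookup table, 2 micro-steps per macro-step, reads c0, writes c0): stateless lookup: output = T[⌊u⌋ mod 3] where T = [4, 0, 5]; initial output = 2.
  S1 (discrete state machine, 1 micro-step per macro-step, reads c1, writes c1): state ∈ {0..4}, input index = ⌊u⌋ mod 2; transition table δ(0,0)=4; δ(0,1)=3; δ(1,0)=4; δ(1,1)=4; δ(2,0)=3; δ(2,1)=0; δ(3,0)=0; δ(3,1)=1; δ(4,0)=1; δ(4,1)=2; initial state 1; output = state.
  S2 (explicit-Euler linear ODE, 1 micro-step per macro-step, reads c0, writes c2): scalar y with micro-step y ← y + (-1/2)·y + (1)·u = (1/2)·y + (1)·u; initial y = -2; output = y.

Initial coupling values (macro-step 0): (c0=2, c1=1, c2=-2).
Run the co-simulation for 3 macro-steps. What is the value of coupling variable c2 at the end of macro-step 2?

macro 1: S0 reads c0=2 → after 2×micro: 5; S1 reads c1=1 → after 1×micro: 4; S2 reads c0=2 → after 1×micro: 1 ⇒ (c0=5, c1=4, c2=1)
macro 2: S0 reads c0=5 → after 2×micro: 5; S1 reads c1=4 → after 1×micro: 1; S2 reads c0=5 → after 1×micro: 11/2 ⇒ (c0=5, c1=1, c2=11/2)
macro 3: S0 reads c0=5 → after 2×micro: 5; S1 reads c1=1 → after 1×micro: 4; S2 reads c0=5 → after 1×micro: 31/4 ⇒ (c0=5, c1=4, c2=31/4)

c2 at macro-step 2 = 11/2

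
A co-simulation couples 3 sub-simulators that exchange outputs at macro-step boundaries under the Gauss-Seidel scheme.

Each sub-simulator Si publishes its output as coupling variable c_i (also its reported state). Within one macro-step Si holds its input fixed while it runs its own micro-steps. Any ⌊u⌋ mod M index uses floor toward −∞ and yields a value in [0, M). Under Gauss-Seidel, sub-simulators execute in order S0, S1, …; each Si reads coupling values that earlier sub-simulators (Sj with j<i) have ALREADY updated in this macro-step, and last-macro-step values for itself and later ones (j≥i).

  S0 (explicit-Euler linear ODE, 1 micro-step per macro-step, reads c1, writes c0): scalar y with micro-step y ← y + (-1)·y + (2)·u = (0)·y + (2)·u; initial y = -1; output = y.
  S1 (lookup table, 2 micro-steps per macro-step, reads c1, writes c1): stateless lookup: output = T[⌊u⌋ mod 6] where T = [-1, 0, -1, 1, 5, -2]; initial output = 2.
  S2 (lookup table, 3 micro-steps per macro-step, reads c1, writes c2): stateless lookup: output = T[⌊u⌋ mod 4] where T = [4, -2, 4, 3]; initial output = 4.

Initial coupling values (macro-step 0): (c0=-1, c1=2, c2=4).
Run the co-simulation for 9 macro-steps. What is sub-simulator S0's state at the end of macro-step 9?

S0 state at macro-step 9 = -4

macro 1: S0 reads c1=2 → after 1×micro: 4; S1 reads c1=2 → after 2×micro: -1; S2 reads c1=-1 → after 3×micro: 3 ⇒ (c0=4, c1=-1, c2=3)
macro 2: S0 reads c1=-1 → after 1×micro: -2; S1 reads c1=-1 → after 2×micro: -2; S2 reads c1=-2 → after 3×micro: 4 ⇒ (c0=-2, c1=-2, c2=4)
macro 3: S0 reads c1=-2 → after 1×micro: -4; S1 reads c1=-2 → after 2×micro: 5; S2 reads c1=5 → after 3×micro: -2 ⇒ (c0=-4, c1=5, c2=-2)
macro 4: S0 reads c1=5 → after 1×micro: 10; S1 reads c1=5 → after 2×micro: -2; S2 reads c1=-2 → after 3×micro: 4 ⇒ (c0=10, c1=-2, c2=4)
macro 5: S0 reads c1=-2 → after 1×micro: -4; S1 reads c1=-2 → after 2×micro: 5; S2 reads c1=5 → after 3×micro: -2 ⇒ (c0=-4, c1=5, c2=-2)
macro 6: S0 reads c1=5 → after 1×micro: 10; S1 reads c1=5 → after 2×micro: -2; S2 reads c1=-2 → after 3×micro: 4 ⇒ (c0=10, c1=-2, c2=4)
macro 7: S0 reads c1=-2 → after 1×micro: -4; S1 reads c1=-2 → after 2×micro: 5; S2 reads c1=5 → after 3×micro: -2 ⇒ (c0=-4, c1=5, c2=-2)
macro 8: S0 reads c1=5 → after 1×micro: 10; S1 reads c1=5 → after 2×micro: -2; S2 reads c1=-2 → after 3×micro: 4 ⇒ (c0=10, c1=-2, c2=4)
macro 9: S0 reads c1=-2 → after 1×micro: -4; S1 reads c1=-2 → after 2×micro: 5; S2 reads c1=5 → after 3×micro: -2 ⇒ (c0=-4, c1=5, c2=-2)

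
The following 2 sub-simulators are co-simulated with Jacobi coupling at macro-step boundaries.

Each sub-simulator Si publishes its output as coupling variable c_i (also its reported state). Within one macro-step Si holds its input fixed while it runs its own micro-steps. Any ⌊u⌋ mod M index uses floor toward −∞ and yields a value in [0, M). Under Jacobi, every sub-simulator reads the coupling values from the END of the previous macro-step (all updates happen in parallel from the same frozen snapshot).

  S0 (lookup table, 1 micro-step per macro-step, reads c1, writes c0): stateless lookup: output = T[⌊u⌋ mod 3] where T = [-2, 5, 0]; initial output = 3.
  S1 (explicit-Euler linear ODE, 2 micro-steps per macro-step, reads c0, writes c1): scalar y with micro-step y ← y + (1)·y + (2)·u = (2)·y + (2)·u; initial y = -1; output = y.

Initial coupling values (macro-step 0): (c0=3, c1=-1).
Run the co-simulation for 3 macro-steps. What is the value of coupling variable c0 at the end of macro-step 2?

macro 1: S0 reads c1=-1 → after 1×micro: 0; S1 reads c0=3 → after 2×micro: 14 ⇒ (c0=0, c1=14)
macro 2: S0 reads c1=14 → after 1×micro: 0; S1 reads c0=0 → after 2×micro: 56 ⇒ (c0=0, c1=56)
macro 3: S0 reads c1=56 → after 1×micro: 0; S1 reads c0=0 → after 2×micro: 224 ⇒ (c0=0, c1=224)

c0 at macro-step 2 = 0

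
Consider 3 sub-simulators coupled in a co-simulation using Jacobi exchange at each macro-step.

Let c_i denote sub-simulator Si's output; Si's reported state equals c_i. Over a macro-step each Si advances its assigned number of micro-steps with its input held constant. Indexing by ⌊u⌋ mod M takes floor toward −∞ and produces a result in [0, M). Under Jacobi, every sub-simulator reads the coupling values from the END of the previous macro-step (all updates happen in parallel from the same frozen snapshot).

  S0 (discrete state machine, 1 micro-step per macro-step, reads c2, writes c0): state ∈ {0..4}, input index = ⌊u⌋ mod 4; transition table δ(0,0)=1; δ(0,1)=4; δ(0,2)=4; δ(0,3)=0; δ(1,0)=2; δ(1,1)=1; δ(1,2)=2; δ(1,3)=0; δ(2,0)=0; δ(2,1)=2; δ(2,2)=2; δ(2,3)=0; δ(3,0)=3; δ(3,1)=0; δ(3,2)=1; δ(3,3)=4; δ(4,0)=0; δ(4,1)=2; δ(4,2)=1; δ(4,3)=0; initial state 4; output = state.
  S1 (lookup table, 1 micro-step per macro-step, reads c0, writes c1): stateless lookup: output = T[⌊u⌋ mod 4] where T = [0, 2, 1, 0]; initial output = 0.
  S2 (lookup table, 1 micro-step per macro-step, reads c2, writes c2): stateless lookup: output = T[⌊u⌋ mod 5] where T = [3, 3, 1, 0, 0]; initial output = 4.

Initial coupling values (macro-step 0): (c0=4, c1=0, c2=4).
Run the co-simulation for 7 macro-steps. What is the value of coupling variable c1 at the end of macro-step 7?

macro 1: S0 reads c2=4 → after 1×micro: 0; S1 reads c0=4 → after 1×micro: 0; S2 reads c2=4 → after 1×micro: 0 ⇒ (c0=0, c1=0, c2=0)
macro 2: S0 reads c2=0 → after 1×micro: 1; S1 reads c0=0 → after 1×micro: 0; S2 reads c2=0 → after 1×micro: 3 ⇒ (c0=1, c1=0, c2=3)
macro 3: S0 reads c2=3 → after 1×micro: 0; S1 reads c0=1 → after 1×micro: 2; S2 reads c2=3 → after 1×micro: 0 ⇒ (c0=0, c1=2, c2=0)
macro 4: S0 reads c2=0 → after 1×micro: 1; S1 reads c0=0 → after 1×micro: 0; S2 reads c2=0 → after 1×micro: 3 ⇒ (c0=1, c1=0, c2=3)
macro 5: S0 reads c2=3 → after 1×micro: 0; S1 reads c0=1 → after 1×micro: 2; S2 reads c2=3 → after 1×micro: 0 ⇒ (c0=0, c1=2, c2=0)
macro 6: S0 reads c2=0 → after 1×micro: 1; S1 reads c0=0 → after 1×micro: 0; S2 reads c2=0 → after 1×micro: 3 ⇒ (c0=1, c1=0, c2=3)
macro 7: S0 reads c2=3 → after 1×micro: 0; S1 reads c0=1 → after 1×micro: 2; S2 reads c2=3 → after 1×micro: 0 ⇒ (c0=0, c1=2, c2=0)

c1 at macro-step 7 = 2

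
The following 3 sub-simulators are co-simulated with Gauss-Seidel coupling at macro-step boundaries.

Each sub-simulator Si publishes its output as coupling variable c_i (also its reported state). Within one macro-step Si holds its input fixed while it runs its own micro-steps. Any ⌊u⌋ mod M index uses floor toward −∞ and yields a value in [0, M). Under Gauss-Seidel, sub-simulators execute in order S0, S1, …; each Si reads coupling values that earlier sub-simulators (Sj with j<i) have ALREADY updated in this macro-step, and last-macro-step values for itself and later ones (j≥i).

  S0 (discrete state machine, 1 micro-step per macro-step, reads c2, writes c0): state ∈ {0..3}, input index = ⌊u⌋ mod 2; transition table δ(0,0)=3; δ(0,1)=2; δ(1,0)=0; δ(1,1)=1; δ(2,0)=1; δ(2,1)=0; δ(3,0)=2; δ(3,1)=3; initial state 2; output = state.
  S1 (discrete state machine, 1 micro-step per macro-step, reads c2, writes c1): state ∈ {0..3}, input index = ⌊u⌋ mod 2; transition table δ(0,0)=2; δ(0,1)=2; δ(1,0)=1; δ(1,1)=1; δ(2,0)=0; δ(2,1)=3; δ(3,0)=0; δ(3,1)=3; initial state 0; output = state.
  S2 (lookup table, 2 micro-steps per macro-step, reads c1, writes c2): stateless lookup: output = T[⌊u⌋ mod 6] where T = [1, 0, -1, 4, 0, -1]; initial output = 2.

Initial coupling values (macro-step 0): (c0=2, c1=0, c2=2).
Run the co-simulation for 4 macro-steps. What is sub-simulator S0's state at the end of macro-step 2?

macro 1: S0 reads c2=2 → after 1×micro: 1; S1 reads c2=2 → after 1×micro: 2; S2 reads c1=2 → after 2×micro: -1 ⇒ (c0=1, c1=2, c2=-1)
macro 2: S0 reads c2=-1 → after 1×micro: 1; S1 reads c2=-1 → after 1×micro: 3; S2 reads c1=3 → after 2×micro: 4 ⇒ (c0=1, c1=3, c2=4)
macro 3: S0 reads c2=4 → after 1×micro: 0; S1 reads c2=4 → after 1×micro: 0; S2 reads c1=0 → after 2×micro: 1 ⇒ (c0=0, c1=0, c2=1)
macro 4: S0 reads c2=1 → after 1×micro: 2; S1 reads c2=1 → after 1×micro: 2; S2 reads c1=2 → after 2×micro: -1 ⇒ (c0=2, c1=2, c2=-1)

S0 state at macro-step 2 = 1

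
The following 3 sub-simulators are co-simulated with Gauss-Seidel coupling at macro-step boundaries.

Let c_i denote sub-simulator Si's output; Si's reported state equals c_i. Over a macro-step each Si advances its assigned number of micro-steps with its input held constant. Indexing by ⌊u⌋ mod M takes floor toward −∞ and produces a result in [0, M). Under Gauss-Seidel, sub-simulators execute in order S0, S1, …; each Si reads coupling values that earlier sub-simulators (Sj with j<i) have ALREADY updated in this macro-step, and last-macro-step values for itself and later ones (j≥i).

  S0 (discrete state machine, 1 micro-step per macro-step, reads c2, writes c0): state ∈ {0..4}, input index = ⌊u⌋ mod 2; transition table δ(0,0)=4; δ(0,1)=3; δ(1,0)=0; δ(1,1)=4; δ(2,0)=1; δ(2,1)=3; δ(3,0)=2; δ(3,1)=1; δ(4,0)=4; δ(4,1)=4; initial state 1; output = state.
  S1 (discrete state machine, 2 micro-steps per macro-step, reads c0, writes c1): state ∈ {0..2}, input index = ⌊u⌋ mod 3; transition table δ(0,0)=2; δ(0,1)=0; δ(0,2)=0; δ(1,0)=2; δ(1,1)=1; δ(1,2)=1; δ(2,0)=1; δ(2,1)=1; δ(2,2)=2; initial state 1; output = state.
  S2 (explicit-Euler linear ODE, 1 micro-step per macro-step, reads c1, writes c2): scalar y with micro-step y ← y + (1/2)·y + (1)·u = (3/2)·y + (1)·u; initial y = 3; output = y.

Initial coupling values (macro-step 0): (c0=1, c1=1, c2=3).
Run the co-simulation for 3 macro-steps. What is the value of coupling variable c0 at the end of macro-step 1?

macro 1: S0 reads c2=3 → after 1×micro: 4; S1 reads c0=4 → after 2×micro: 1; S2 reads c1=1 → after 1×micro: 11/2 ⇒ (c0=4, c1=1, c2=11/2)
macro 2: S0 reads c2=11/2 → after 1×micro: 4; S1 reads c0=4 → after 2×micro: 1; S2 reads c1=1 → after 1×micro: 37/4 ⇒ (c0=4, c1=1, c2=37/4)
macro 3: S0 reads c2=37/4 → after 1×micro: 4; S1 reads c0=4 → after 2×micro: 1; S2 reads c1=1 → after 1×micro: 119/8 ⇒ (c0=4, c1=1, c2=119/8)

c0 at macro-step 1 = 4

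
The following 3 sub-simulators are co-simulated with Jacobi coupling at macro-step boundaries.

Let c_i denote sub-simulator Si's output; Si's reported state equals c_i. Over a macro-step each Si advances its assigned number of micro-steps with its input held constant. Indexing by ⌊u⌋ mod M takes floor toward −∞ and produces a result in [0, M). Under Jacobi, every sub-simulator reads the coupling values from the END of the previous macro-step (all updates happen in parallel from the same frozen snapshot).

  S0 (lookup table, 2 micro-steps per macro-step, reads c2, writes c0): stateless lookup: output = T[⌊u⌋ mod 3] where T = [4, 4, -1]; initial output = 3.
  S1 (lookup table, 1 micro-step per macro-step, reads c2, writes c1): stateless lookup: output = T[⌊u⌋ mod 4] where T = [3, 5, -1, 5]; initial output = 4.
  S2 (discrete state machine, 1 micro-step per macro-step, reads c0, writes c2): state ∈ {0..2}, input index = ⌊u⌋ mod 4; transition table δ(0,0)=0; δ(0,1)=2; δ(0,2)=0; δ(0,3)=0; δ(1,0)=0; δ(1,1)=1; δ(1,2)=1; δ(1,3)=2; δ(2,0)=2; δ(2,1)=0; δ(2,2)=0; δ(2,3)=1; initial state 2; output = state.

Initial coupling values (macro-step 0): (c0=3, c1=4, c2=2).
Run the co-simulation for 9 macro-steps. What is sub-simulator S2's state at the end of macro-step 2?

macro 1: S0 reads c2=2 → after 2×micro: -1; S1 reads c2=2 → after 1×micro: -1; S2 reads c0=3 → after 1×micro: 1 ⇒ (c0=-1, c1=-1, c2=1)
macro 2: S0 reads c2=1 → after 2×micro: 4; S1 reads c2=1 → after 1×micro: 5; S2 reads c0=-1 → after 1×micro: 2 ⇒ (c0=4, c1=5, c2=2)
macro 3: S0 reads c2=2 → after 2×micro: -1; S1 reads c2=2 → after 1×micro: -1; S2 reads c0=4 → after 1×micro: 2 ⇒ (c0=-1, c1=-1, c2=2)
macro 4: S0 reads c2=2 → after 2×micro: -1; S1 reads c2=2 → after 1×micro: -1; S2 reads c0=-1 → after 1×micro: 1 ⇒ (c0=-1, c1=-1, c2=1)
macro 5: S0 reads c2=1 → after 2×micro: 4; S1 reads c2=1 → after 1×micro: 5; S2 reads c0=-1 → after 1×micro: 2 ⇒ (c0=4, c1=5, c2=2)
macro 6: S0 reads c2=2 → after 2×micro: -1; S1 reads c2=2 → after 1×micro: -1; S2 reads c0=4 → after 1×micro: 2 ⇒ (c0=-1, c1=-1, c2=2)
macro 7: S0 reads c2=2 → after 2×micro: -1; S1 reads c2=2 → after 1×micro: -1; S2 reads c0=-1 → after 1×micro: 1 ⇒ (c0=-1, c1=-1, c2=1)
macro 8: S0 reads c2=1 → after 2×micro: 4; S1 reads c2=1 → after 1×micro: 5; S2 reads c0=-1 → after 1×micro: 2 ⇒ (c0=4, c1=5, c2=2)
macro 9: S0 reads c2=2 → after 2×micro: -1; S1 reads c2=2 → after 1×micro: -1; S2 reads c0=4 → after 1×micro: 2 ⇒ (c0=-1, c1=-1, c2=2)

S2 state at macro-step 2 = 2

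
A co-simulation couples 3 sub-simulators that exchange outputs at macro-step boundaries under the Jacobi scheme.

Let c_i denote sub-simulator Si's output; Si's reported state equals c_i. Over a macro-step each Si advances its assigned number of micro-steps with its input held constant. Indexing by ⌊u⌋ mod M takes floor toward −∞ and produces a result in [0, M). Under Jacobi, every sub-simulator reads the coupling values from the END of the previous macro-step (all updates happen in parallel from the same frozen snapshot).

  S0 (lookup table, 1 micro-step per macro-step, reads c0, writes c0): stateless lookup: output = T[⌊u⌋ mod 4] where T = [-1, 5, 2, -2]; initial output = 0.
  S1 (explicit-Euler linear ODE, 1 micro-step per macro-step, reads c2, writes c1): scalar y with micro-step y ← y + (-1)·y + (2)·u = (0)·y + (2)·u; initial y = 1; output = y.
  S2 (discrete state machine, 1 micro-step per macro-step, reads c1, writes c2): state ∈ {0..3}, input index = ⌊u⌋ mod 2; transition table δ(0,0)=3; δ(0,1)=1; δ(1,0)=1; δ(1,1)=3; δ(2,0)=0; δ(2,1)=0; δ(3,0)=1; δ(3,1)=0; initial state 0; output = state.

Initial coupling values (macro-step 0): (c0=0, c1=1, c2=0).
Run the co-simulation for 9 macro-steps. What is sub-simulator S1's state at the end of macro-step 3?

macro 1: S0 reads c0=0 → after 1×micro: -1; S1 reads c2=0 → after 1×micro: 0; S2 reads c1=1 → after 1×micro: 1 ⇒ (c0=-1, c1=0, c2=1)
macro 2: S0 reads c0=-1 → after 1×micro: -2; S1 reads c2=1 → after 1×micro: 2; S2 reads c1=0 → after 1×micro: 1 ⇒ (c0=-2, c1=2, c2=1)
macro 3: S0 reads c0=-2 → after 1×micro: 2; S1 reads c2=1 → after 1×micro: 2; S2 reads c1=2 → after 1×micro: 1 ⇒ (c0=2, c1=2, c2=1)
macro 4: S0 reads c0=2 → after 1×micro: 2; S1 reads c2=1 → after 1×micro: 2; S2 reads c1=2 → after 1×micro: 1 ⇒ (c0=2, c1=2, c2=1)
macro 5: S0 reads c0=2 → after 1×micro: 2; S1 reads c2=1 → after 1×micro: 2; S2 reads c1=2 → after 1×micro: 1 ⇒ (c0=2, c1=2, c2=1)
macro 6: S0 reads c0=2 → after 1×micro: 2; S1 reads c2=1 → after 1×micro: 2; S2 reads c1=2 → after 1×micro: 1 ⇒ (c0=2, c1=2, c2=1)
macro 7: S0 reads c0=2 → after 1×micro: 2; S1 reads c2=1 → after 1×micro: 2; S2 reads c1=2 → after 1×micro: 1 ⇒ (c0=2, c1=2, c2=1)
macro 8: S0 reads c0=2 → after 1×micro: 2; S1 reads c2=1 → after 1×micro: 2; S2 reads c1=2 → after 1×micro: 1 ⇒ (c0=2, c1=2, c2=1)
macro 9: S0 reads c0=2 → after 1×micro: 2; S1 reads c2=1 → after 1×micro: 2; S2 reads c1=2 → after 1×micro: 1 ⇒ (c0=2, c1=2, c2=1)

S1 state at macro-step 3 = 2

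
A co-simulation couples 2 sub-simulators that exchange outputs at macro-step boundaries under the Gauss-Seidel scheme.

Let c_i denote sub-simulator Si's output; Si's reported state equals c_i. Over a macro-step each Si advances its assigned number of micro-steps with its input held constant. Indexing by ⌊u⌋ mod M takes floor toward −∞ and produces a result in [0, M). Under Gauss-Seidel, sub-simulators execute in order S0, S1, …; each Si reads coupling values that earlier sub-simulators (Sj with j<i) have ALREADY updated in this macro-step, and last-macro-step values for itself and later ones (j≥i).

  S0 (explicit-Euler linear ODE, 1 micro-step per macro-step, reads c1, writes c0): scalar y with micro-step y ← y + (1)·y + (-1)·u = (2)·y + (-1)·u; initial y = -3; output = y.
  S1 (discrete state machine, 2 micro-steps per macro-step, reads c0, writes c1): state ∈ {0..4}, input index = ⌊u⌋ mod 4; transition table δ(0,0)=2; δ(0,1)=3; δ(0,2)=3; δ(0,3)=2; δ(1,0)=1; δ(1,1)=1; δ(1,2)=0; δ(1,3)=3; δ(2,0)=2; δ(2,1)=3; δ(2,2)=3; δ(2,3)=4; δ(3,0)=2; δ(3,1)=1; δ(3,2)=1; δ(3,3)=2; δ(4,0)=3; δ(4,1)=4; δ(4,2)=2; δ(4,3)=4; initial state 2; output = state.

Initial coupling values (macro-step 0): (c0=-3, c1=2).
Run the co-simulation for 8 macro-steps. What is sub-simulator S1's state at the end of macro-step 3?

S1 state at macro-step 3 = 2

macro 1: S0 reads c1=2 → after 1×micro: -8; S1 reads c0=-8 → after 2×micro: 2 ⇒ (c0=-8, c1=2)
macro 2: S0 reads c1=2 → after 1×micro: -18; S1 reads c0=-18 → after 2×micro: 1 ⇒ (c0=-18, c1=1)
macro 3: S0 reads c1=1 → after 1×micro: -37; S1 reads c0=-37 → after 2×micro: 2 ⇒ (c0=-37, c1=2)
macro 4: S0 reads c1=2 → after 1×micro: -76; S1 reads c0=-76 → after 2×micro: 2 ⇒ (c0=-76, c1=2)
macro 5: S0 reads c1=2 → after 1×micro: -154; S1 reads c0=-154 → after 2×micro: 1 ⇒ (c0=-154, c1=1)
macro 6: S0 reads c1=1 → after 1×micro: -309; S1 reads c0=-309 → after 2×micro: 2 ⇒ (c0=-309, c1=2)
macro 7: S0 reads c1=2 → after 1×micro: -620; S1 reads c0=-620 → after 2×micro: 2 ⇒ (c0=-620, c1=2)
macro 8: S0 reads c1=2 → after 1×micro: -1242; S1 reads c0=-1242 → after 2×micro: 1 ⇒ (c0=-1242, c1=1)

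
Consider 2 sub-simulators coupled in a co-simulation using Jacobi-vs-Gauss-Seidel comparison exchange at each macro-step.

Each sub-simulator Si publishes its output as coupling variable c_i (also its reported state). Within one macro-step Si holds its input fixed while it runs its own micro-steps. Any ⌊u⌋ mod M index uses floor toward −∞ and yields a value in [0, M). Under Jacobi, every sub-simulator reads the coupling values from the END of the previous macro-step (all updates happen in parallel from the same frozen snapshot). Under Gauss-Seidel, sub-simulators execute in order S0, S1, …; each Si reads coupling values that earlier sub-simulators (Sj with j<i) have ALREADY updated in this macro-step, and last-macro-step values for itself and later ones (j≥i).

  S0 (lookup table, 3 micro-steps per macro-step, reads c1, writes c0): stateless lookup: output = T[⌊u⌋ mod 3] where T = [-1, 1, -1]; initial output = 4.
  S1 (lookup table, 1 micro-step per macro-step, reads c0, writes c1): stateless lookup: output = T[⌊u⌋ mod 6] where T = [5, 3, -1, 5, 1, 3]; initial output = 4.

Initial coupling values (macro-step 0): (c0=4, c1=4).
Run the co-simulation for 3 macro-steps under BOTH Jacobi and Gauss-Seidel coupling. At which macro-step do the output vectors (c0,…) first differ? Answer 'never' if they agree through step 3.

[Jacobi] macro 1: S0 reads c1=4 → after 3×micro: 1; S1 reads c0=4 → after 1×micro: 1 ⇒ (c0=1, c1=1)
[Jacobi] macro 2: S0 reads c1=1 → after 3×micro: 1; S1 reads c0=1 → after 1×micro: 3 ⇒ (c0=1, c1=3)
[Jacobi] macro 3: S0 reads c1=3 → after 3×micro: -1; S1 reads c0=1 → after 1×micro: 3 ⇒ (c0=-1, c1=3)
[Gauss-Seidel] macro 1: S0 reads c1=4 → after 3×micro: 1; S1 reads c0=1 → after 1×micro: 3 ⇒ (c0=1, c1=3)
[Gauss-Seidel] macro 2: S0 reads c1=3 → after 3×micro: -1; S1 reads c0=-1 → after 1×micro: 3 ⇒ (c0=-1, c1=3)
[Gauss-Seidel] macro 3: S0 reads c1=3 → after 3×micro: -1; S1 reads c0=-1 → after 1×micro: 3 ⇒ (c0=-1, c1=3)

first divergence at macro-step: 1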